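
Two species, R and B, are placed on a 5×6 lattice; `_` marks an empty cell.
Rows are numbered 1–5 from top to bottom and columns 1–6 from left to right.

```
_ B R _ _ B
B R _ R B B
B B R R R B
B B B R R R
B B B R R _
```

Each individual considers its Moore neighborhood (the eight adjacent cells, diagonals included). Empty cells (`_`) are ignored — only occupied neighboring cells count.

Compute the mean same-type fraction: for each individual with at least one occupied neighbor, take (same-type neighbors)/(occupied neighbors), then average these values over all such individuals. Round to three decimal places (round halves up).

0.716

Row 1: (1,2)B 1/3 · (1,3)R 2/3 · (1,6)B 2/2
Row 2: (2,1)B 3/4 · (2,2)R 2/6 · (2,4)R 4/5 · (2,5)B 3/6 · (2,6)B 3/4
Row 3: (3,1)B 4/5 · (3,2)B 5/7 · (3,3)R 4/7 · (3,4)R 5/7 · (3,5)R 5/8 · (3,6)B 2/5
Row 4: (4,1)B 5/5 · (4,2)B 7/8 · (4,3)B 4/8 · (4,4)R 6/8 · (4,5)R 6/7 · (4,6)R 3/4
Row 5: (5,1)B 3/3 · (5,2)B 5/5 · (5,3)B 3/5 · (5,4)R 3/5 · (5,5)R 4/4
Sum over 25 individuals: 1/3 + 2/3 + 2/2 + 3/4 + 2/6 + 4/5 + 3/6 + 3/4 + 4/5 + 5/7 + 4/7 + 5/7 + 5/8 + 2/5 + 5/5 + 7/8 + 4/8 + 6/8 + 6/7 + 3/4 + 3/3 + 5/5 + 3/5 + 3/5 + 4/4 = 3757/210; mean = 3757/210 ÷ 25 = 3757/5250 = 0.715619… → 0.716.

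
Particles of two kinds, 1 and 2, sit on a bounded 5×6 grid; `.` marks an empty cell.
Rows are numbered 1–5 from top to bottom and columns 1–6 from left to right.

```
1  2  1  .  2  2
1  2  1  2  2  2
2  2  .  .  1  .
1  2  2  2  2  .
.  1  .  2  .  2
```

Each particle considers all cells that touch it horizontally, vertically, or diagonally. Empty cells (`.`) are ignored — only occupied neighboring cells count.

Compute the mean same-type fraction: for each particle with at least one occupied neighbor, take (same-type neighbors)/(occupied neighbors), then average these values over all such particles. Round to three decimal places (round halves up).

(1,1)1 1/3
(1,2)2 1/5
(1,3)1 1/4
(1,5)2 4/4
(1,6)2 3/3
(2,1)1 1/5
(2,2)2 3/7
(2,3)1 1/5
(2,4)2 2/5
(2,5)2 4/5
(2,6)2 3/4
(3,1)2 3/5
(3,2)2 4/7
(3,5)1 0/5
(4,1)1 1/4
(4,2)2 3/5
(4,3)2 4/5
(4,4)2 3/4
(4,5)2 3/4
(5,2)1 1/3
(5,4)2 3/3
(5,6)2 1/1
Sum over 22 particles: 1/3 + 1/5 + 1/4 + 4/4 + 3/3 + 1/5 + 3/7 + 1/5 + 2/5 + 4/5 + 3/4 + 3/5 + 4/7 + 0/5 + 1/4 + 3/5 + 4/5 + 3/4 + 3/4 + 1/3 + 3/3 + 1/1 = 733/60; mean = 733/60 ÷ 22 = 733/1320 = 0.555303… → 0.555.

0.555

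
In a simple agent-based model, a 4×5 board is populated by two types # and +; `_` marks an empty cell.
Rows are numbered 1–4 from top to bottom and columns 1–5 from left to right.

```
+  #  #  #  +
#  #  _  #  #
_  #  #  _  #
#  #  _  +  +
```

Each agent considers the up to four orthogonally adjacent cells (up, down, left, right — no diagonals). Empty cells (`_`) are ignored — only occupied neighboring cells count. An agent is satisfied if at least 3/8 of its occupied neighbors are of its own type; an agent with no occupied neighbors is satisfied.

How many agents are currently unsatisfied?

2

Row 1: (1,1)+ 0/2 unhappy · (1,2)# 2/3 ok · (1,3)# 2/2 ok · (1,4)# 2/3 ok · (1,5)+ 0/2 unhappy
Row 2: (2,1)# 1/2 ok · (2,2)# 3/3 ok · (2,4)# 2/2 ok · (2,5)# 2/3 ok
Row 3: (3,2)# 3/3 ok · (3,3)# 1/1 ok · (3,5)# 1/2 ok
Row 4: (4,1)# 1/1 ok · (4,2)# 2/2 ok · (4,4)+ 1/1 ok · (4,5)+ 1/2 ok
Unsatisfied: (1,1), (1,5) — 2 in total.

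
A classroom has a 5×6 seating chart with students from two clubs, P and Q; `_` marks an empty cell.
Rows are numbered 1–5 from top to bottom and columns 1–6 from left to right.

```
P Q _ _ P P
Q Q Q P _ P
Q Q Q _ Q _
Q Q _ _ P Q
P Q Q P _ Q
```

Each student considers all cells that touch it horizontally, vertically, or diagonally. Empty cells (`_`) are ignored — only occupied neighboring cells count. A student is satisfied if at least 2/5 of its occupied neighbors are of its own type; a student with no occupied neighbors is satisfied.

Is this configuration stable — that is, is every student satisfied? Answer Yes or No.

No

Row 1: (1,1)P 0/3 ✗ · (1,2)Q 3/4 ✓ · (1,5)P 3/3 ✓ · (1,6)P 2/2 ✓
Row 2: (2,1)Q 4/5 ✓ · (2,2)Q 6/7 ✓ · (2,3)Q 4/5 ✓ · (2,4)P 1/4 ✗ · (2,6)P 2/3 ✓
Row 3: (3,1)Q 5/5 ✓ · (3,2)Q 7/7 ✓ · (3,3)Q 4/5 ✓ · (3,5)Q 1/4 ✗
Row 4: (4,1)Q 4/5 ✓ · (4,2)Q 6/7 ✓ · (4,5)P 1/4 ✗ · (4,6)Q 2/3 ✓
Row 5: (5,1)P 0/3 ✗ · (5,2)Q 3/4 ✓ · (5,3)Q 2/3 ✓ · (5,4)P 1/2 ✓ · (5,6)Q 1/2 ✓
For instance (1,1) has only 0/3 same-type neighbors, below 2/5.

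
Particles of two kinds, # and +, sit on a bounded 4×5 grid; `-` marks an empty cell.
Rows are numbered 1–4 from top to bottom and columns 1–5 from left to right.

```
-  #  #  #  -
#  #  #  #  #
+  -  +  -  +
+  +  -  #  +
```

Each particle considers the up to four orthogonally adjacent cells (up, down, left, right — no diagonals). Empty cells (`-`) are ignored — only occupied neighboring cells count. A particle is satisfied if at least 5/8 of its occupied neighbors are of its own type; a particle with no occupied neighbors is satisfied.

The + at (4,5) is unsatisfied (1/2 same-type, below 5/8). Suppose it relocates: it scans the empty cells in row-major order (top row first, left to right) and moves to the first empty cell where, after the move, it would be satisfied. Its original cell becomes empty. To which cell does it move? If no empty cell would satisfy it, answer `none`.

Vacating (4,5). Empty cells in order:
  (1,1): 0/2 same-type → still unsatisfied.
  (1,5): 0/2 same-type → still unsatisfied.
  (3,2): 3/4 same-type → satisfied — stop here.

(3,2)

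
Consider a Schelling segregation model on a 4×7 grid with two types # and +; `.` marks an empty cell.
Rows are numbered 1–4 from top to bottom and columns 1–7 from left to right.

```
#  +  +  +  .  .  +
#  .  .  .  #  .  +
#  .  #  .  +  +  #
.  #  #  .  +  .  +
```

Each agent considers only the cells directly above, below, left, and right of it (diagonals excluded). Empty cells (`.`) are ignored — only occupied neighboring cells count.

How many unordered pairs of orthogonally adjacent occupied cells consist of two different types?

Scan each occupied cell's neighbors to the right and below so each pair is counted once.
Row 1: #(1,1)–+(1,2)≠ #(1,1)–#(2,1)= +(1,2)–+(1,3)= +(1,3)–+(1,4)= +(1,7)–+(2,7)=  → 1/5 unlike.
Row 2: #(2,1)–#(3,1)= #(2,5)–+(3,5)≠ +(2,7)–#(3,7)≠  → 2/3 unlike.
Row 3: #(3,3)–#(4,3)= +(3,5)–+(3,6)= +(3,5)–+(4,5)= +(3,6)–#(3,7)≠ #(3,7)–+(4,7)≠  → 2/5 unlike.
Row 4: #(4,2)–#(4,3)=  → 0/1 unlike.
Total adjacent occupied pairs: 14; unlike-type pairs: 5.

5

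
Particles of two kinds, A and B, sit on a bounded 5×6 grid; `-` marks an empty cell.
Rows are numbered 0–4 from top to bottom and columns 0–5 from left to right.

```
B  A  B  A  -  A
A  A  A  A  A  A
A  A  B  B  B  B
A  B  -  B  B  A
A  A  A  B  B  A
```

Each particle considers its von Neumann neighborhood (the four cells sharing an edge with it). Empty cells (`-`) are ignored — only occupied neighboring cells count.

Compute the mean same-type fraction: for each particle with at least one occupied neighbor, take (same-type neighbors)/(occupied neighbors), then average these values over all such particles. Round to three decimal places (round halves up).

0.589

(0,0)B 0/2
(0,1)A 1/3
(0,2)B 0/3
(0,3)A 1/2
(0,5)A 1/1
(1,0)A 2/3
(1,1)A 4/4
(1,2)A 2/4
(1,3)A 3/4
(1,4)A 2/3
(1,5)A 2/3
(2,0)A 3/3
(2,1)A 2/4
(2,2)B 1/3
(2,3)B 3/4
(2,4)B 3/4
(2,5)B 1/3
(3,0)A 2/3
(3,1)B 0/3
(3,3)B 3/3
(3,4)B 3/4
(3,5)A 1/3
(4,0)A 2/2
(4,1)A 2/3
(4,2)A 1/2
(4,3)B 2/3
(4,4)B 2/3
(4,5)A 1/2
Sum over 28 particles: 0/2 + 1/3 + 0/3 + 1/2 + 1/1 + 2/3 + 4/4 + 2/4 + 3/4 + 2/3 + 2/3 + 3/3 + 2/4 + 1/3 + 3/4 + 3/4 + 1/3 + 2/3 + 0/3 + 3/3 + 3/4 + 1/3 + 2/2 + 2/3 + 1/2 + 2/3 + 2/3 + 1/2 = 33/2; mean = 33/2 ÷ 28 = 33/56 = 0.589285… → 0.589.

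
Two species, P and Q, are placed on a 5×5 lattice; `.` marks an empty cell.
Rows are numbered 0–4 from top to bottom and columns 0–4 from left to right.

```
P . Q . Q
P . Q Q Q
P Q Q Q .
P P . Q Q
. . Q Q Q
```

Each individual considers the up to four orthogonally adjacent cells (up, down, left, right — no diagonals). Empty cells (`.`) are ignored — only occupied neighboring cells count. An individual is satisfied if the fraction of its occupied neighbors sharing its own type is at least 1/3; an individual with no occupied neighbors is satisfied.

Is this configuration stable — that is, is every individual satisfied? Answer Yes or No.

Row 0: (0,0)P 1/1 ok · (0,2)Q 1/1 ok · (0,4)Q 1/1 ok
Row 1: (1,0)P 2/2 ok · (1,2)Q 3/3 ok · (1,3)Q 3/3 ok · (1,4)Q 2/2 ok
Row 2: (2,0)P 2/3 ok · (2,1)Q 1/3 ok · (2,2)Q 3/3 ok · (2,3)Q 3/3 ok
Row 3: (3,0)P 2/2 ok · (3,1)P 1/2 ok · (3,3)Q 3/3 ok · (3,4)Q 2/2 ok
Row 4: (4,2)Q 1/1 ok · (4,3)Q 3/3 ok · (4,4)Q 2/2 ok
All meet the threshold, so the configuration is stable.

Yes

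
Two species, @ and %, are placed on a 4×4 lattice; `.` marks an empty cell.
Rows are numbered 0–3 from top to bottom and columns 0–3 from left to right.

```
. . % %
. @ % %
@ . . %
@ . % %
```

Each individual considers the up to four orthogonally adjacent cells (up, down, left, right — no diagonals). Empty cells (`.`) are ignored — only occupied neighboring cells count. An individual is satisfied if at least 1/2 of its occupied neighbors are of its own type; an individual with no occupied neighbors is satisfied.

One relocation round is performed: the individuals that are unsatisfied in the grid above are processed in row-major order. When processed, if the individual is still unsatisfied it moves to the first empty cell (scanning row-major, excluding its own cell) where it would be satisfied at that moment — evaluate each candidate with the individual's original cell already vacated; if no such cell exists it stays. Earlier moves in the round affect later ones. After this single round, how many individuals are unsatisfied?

0

Initially unsatisfied (in order): (1,1).
  (1,1) → (0,0).
Resulting grid:
@ . % %
. . % %
@ . . %
@ . % %
All satisfied now.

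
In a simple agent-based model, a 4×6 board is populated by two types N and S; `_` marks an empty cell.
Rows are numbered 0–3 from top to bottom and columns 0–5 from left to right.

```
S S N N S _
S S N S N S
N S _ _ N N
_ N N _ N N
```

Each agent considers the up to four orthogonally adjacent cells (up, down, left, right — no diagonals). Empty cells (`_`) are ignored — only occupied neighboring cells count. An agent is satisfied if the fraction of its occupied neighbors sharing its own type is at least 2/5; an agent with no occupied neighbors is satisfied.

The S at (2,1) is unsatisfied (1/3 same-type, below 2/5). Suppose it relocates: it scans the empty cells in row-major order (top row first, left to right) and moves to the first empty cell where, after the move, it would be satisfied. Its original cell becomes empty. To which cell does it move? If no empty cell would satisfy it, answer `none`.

Vacating (2,1). Empty cells in order:
  (0,5): 2/2 same-type → satisfied — stop here.

(0,5)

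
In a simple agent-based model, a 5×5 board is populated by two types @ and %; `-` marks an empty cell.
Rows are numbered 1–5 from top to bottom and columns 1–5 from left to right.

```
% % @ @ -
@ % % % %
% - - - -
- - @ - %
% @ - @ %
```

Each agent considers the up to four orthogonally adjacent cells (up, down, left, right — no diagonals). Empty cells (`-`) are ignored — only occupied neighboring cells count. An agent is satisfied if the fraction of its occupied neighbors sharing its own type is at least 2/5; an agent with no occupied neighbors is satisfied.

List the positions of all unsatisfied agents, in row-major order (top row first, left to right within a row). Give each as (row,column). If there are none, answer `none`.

(1,3), (2,1), (3,1), (5,1), (5,2), (5,4)

(1,1)% 1/2 satisfied
(1,2)% 2/3 satisfied
(1,3)@ 1/3 not
(1,4)@ 1/2 satisfied
(2,1)@ 0/3 not
(2,2)% 2/3 satisfied
(2,3)% 2/3 satisfied
(2,4)% 2/3 satisfied
(2,5)% 1/1 satisfied
(3,1)% 0/1 not
(4,3)@ 0/0 satisfied
(4,5)% 1/1 satisfied
(5,1)% 0/1 not
(5,2)@ 0/1 not
(5,4)@ 0/1 not
(5,5)% 1/2 satisfied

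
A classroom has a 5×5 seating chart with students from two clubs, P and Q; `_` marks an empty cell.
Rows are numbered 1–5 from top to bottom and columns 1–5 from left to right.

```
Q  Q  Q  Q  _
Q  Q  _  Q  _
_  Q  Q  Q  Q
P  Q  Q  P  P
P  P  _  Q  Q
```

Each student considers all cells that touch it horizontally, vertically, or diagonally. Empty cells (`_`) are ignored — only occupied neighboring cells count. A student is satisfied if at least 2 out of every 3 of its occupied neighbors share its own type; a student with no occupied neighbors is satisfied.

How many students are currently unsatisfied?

8

Row 1: (1,1)Q 3/3 ✓ · (1,2)Q 4/4 ✓ · (1,3)Q 4/4 ✓ · (1,4)Q 2/2 ✓
Row 2: (2,1)Q 4/4 ✓ · (2,2)Q 6/6 ✓ · (2,4)Q 5/5 ✓
Row 3: (3,2)Q 5/6 ✓ · (3,3)Q 6/7 ✓ · (3,4)Q 4/6 ✓ · (3,5)Q 2/4 ✗
Row 4: (4,1)P 2/4 ✗ · (4,2)Q 3/6 ✗ · (4,3)Q 5/7 ✓ · (4,4)P 1/7 ✗ · (4,5)P 1/5 ✗
Row 5: (5,1)P 2/3 ✓ · (5,2)P 2/4 ✗ · (5,4)Q 2/4 ✗ · (5,5)Q 1/3 ✗
Unsatisfied: (3,5), (4,1), (4,2), (4,4), (4,5), (5,2), (5,4), (5,5) — 8 in total.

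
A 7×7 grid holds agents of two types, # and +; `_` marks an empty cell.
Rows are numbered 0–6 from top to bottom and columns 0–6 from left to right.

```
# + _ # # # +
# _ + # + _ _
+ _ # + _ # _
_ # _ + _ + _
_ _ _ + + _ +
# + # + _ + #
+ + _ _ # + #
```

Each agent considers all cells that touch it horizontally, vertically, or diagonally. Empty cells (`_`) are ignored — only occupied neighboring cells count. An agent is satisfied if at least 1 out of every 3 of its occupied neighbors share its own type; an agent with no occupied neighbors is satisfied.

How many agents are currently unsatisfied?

9

Row 0: (0,0)# 1/2 ok · (0,1)+ 1/3 ok · (0,3)# 2/4 ok · (0,4)# 3/4 ok · (0,5)# 1/3 ok · (0,6)+ 0/1 unhappy
Row 1: (1,0)# 1/3 ok · (1,2)+ 2/5 ok · (1,3)# 3/6 ok · (1,4)+ 1/6 unhappy
Row 2: (2,0)+ 0/2 unhappy · (2,2)# 2/5 ok · (2,3)+ 3/5 ok · (2,5)# 0/2 unhappy
Row 3: (3,1)# 1/2 ok · (3,3)+ 3/4 ok · (3,5)+ 2/3 ok
Row 4: (4,3)+ 3/4 ok · (4,4)+ 5/5 ok · (4,6)+ 2/3 ok
Row 5: (5,0)# 0/3 unhappy · (5,1)+ 2/4 ok · (5,2)# 0/4 unhappy · (5,3)+ 2/4 ok · (5,5)+ 3/6 ok · (5,6)# 1/4 unhappy
Row 6: (6,0)+ 2/3 ok · (6,1)+ 2/4 ok · (6,4)# 0/3 unhappy · (6,5)+ 1/4 unhappy · (6,6)# 1/3 ok
Unsatisfied: (0,6), (1,4), (2,0), (2,5), (5,0), (5,2), (5,6), (6,4), (6,5) — 9 in total.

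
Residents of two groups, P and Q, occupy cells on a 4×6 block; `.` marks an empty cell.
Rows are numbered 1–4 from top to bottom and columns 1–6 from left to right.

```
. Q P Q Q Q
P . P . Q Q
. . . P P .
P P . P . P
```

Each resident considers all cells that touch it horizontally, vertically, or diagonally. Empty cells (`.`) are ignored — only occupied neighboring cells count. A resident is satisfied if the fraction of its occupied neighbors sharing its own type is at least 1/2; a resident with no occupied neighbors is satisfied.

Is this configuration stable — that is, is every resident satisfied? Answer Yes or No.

(1,2)Q 0/3 ✗
(1,3)P 1/3 ✗
(1,4)Q 2/4 ✓
(1,5)Q 4/4 ✓
(1,6)Q 3/3 ✓
(2,1)P 0/1 ✗
(2,3)P 2/4 ✓
(2,5)Q 4/6 ✓
(2,6)Q 3/4 ✓
(3,4)P 3/4 ✓
(3,5)P 3/5 ✓
(4,1)P 1/1 ✓
(4,2)P 1/1 ✓
(4,4)P 2/2 ✓
(4,6)P 1/1 ✓
For instance (1,2) has only 0/3 same-type neighbors, below 1/2.

No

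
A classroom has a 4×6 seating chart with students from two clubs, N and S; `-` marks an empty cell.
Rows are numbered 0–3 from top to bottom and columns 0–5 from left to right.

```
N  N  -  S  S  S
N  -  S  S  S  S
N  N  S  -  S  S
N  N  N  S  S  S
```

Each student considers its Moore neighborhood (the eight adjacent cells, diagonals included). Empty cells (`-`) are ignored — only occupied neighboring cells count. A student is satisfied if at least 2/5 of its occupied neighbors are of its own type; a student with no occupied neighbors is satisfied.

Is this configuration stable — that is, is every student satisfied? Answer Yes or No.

Yes

(0,0)N 2/2 satisfied
(0,1)N 2/3 satisfied
(0,3)S 4/4 satisfied
(0,4)S 5/5 satisfied
(0,5)S 3/3 satisfied
(1,0)N 4/4 satisfied
(1,2)S 3/5 satisfied
(1,3)S 6/6 satisfied
(1,4)S 7/7 satisfied
(1,5)S 5/5 satisfied
(2,0)N 4/4 satisfied
(2,1)N 5/7 satisfied
(2,2)S 3/6 satisfied
(2,4)S 7/7 satisfied
(2,5)S 5/5 satisfied
(3,0)N 3/3 satisfied
(3,1)N 4/5 satisfied
(3,2)N 2/4 satisfied
(3,3)S 3/4 satisfied
(3,4)S 4/4 satisfied
(3,5)S 3/3 satisfied
All meet the threshold, so the configuration is stable.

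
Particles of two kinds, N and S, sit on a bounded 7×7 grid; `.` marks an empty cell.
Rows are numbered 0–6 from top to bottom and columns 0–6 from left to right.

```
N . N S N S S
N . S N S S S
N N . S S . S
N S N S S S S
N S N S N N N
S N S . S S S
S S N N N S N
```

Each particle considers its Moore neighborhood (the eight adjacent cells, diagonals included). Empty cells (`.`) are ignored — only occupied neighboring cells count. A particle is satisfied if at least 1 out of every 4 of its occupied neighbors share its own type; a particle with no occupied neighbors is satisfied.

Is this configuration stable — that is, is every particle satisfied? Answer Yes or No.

Row 0: (0,0)N 1/1 satisfied · (0,2)N 1/3 satisfied · (0,3)S 2/5 satisfied · (0,4)N 1/5 not · (0,5)S 4/5 satisfied · (0,6)S 3/3 satisfied
Row 1: (1,0)N 3/3 satisfied · (1,2)S 2/5 satisfied · (1,3)N 2/7 satisfied · (1,4)S 5/7 satisfied · (1,5)S 6/7 satisfied · (1,6)S 4/4 satisfied
Row 2: (2,0)N 3/4 satisfied · (2,1)N 4/6 satisfied · (2,3)S 5/7 satisfied · (2,4)S 6/7 satisfied · (2,6)S 4/4 satisfied
Row 3: (3,0)N 3/5 satisfied · (3,1)S 1/7 not · (3,2)N 2/7 satisfied · (3,3)S 4/7 satisfied · (3,4)S 5/7 satisfied · (3,5)S 4/7 satisfied · (3,6)S 2/4 satisfied
Row 4: (4,0)N 2/5 satisfied · (4,1)S 3/8 satisfied · (4,2)N 2/7 satisfied · (4,3)S 4/7 satisfied · (4,4)N 1/7 not · (4,5)N 2/8 satisfied · (4,6)N 1/5 not
Row 5: (5,0)S 3/5 satisfied · (5,1)N 3/8 satisfied · (5,2)S 3/7 satisfied · (5,4)S 3/7 satisfied · (5,5)S 3/8 satisfied · (5,6)S 2/5 satisfied
Row 6: (6,0)S 2/3 satisfied · (6,1)S 3/5 satisfied · (6,2)N 2/4 satisfied · (6,3)N 2/4 satisfied · (6,4)N 1/4 satisfied · (6,5)S 3/5 satisfied · (6,6)N 0/3 not
For instance (0,4) has only 1/5 same-type neighbors, below 1/4.

No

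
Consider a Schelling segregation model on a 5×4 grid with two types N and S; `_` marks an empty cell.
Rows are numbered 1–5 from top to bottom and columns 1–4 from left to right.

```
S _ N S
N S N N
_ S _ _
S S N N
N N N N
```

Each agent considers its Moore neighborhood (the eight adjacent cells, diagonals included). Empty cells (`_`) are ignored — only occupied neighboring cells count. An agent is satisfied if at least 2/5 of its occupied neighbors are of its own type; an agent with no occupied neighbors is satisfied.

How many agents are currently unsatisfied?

4

Row 1: (1,1)S 1/2 ✓ · (1,3)N 2/4 ✓ · (1,4)S 0/3 ✗
Row 2: (2,1)N 0/3 ✗ · (2,2)S 2/5 ✓ · (2,3)N 2/5 ✓ · (2,4)N 2/3 ✓
Row 3: (3,2)S 3/6 ✓
Row 4: (4,1)S 2/4 ✓ · (4,2)S 2/6 ✗ · (4,3)N 4/6 ✓ · (4,4)N 3/3 ✓
Row 5: (5,1)N 1/3 ✗ · (5,2)N 3/5 ✓ · (5,3)N 4/5 ✓ · (5,4)N 3/3 ✓
Unsatisfied: (1,4), (2,1), (4,2), (5,1) — 4 in total.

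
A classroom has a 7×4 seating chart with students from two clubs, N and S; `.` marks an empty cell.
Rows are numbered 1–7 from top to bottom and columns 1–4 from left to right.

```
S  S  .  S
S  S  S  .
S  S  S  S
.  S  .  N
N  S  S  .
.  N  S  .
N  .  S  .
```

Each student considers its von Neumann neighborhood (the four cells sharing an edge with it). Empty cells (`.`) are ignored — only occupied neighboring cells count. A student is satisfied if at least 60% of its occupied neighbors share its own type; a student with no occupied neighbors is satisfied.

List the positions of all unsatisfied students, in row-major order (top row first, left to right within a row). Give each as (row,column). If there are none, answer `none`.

(3,4), (4,4), (5,1), (5,2), (6,2)

Row 1: (1,1)S 2/2 satisfied · (1,2)S 2/2 satisfied · (1,4)S 0/0 satisfied
Row 2: (2,1)S 3/3 satisfied · (2,2)S 4/4 satisfied · (2,3)S 2/2 satisfied
Row 3: (3,1)S 2/2 satisfied · (3,2)S 4/4 satisfied · (3,3)S 3/3 satisfied · (3,4)S 1/2 not
Row 4: (4,2)S 2/2 satisfied · (4,4)N 0/1 not
Row 5: (5,1)N 0/1 not · (5,2)S 2/4 not · (5,3)S 2/2 satisfied
Row 6: (6,2)N 0/2 not · (6,3)S 2/3 satisfied
Row 7: (7,1)N 0/0 satisfied · (7,3)S 1/1 satisfied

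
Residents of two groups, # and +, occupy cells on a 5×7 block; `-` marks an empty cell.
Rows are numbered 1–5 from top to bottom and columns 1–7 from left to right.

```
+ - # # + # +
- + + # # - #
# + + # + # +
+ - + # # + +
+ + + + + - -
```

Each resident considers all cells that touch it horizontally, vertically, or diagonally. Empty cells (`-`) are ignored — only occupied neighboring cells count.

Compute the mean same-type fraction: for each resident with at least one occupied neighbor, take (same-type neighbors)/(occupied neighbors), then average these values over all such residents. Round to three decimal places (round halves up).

Row 1: (1,1)+ 1/1 · (1,3)# 2/4 · (1,4)# 3/5 · (1,5)+ 0/4 · (1,6)# 2/4 · (1,7)+ 0/2
Row 2: (2,2)+ 4/6 · (2,3)+ 3/7 · (2,4)# 4/8 · (2,5)# 5/7 · (2,7)# 2/4
Row 3: (3,1)# 0/3 · (3,2)+ 5/6 · (3,3)+ 4/7 · (3,4)# 4/8 · (3,5)+ 1/7 · (3,6)# 3/7 · (3,7)+ 2/4
Row 4: (4,1)+ 3/4 · (4,3)+ 5/7 · (4,4)# 2/8 · (4,5)# 3/7 · (4,6)+ 4/6 · (4,7)+ 2/3
Row 5: (5,1)+ 2/2 · (5,2)+ 4/4 · (5,3)+ 3/4 · (5,4)+ 3/5 · (5,5)+ 2/4
Sum over 29 residents: 1/1 + 2/4 + 3/5 + 0/4 + 2/4 + 0/2 + 4/6 + 3/7 + 4/8 + 5/7 + 2/4 + 0/3 + 5/6 + 4/7 + 4/8 + 1/7 + 3/7 + 2/4 + 3/4 + 5/7 + 2/8 + 3/7 + 4/6 + 2/3 + 2/2 + 4/4 + 3/4 + 3/5 + 2/4 = 6599/420; mean = 6599/420 ÷ 29 = 6599/12180 = 0.541789… → 0.542.

0.542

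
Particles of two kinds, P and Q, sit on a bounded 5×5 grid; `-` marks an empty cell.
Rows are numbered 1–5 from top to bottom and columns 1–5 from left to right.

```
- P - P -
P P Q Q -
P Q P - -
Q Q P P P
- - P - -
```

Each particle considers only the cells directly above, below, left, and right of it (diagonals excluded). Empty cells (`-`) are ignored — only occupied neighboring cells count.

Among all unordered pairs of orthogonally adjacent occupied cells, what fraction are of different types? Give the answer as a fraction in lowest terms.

4/9

Scan each occupied cell's neighbors to the right and below so each pair is counted once.
From row 1: 1 unlike of 2 pairs (running 1/2).
From row 2: 3 unlike of 6 pairs (running 4/8).
From row 3: 3 unlike of 5 pairs (running 7/13).
From row 4: 1 unlike of 5 pairs (running 8/18).
Total adjacent occupied pairs: 18; unlike-type pairs: 8.
8/18 reduces to 4/9.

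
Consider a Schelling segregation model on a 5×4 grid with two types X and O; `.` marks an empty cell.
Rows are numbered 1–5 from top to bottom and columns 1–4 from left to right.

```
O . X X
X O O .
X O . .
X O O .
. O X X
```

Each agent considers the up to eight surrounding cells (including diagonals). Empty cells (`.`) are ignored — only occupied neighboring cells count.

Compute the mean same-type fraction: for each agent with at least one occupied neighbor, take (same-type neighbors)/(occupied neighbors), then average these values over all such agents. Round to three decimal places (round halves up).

(1,1)O 1/2
(1,3)X 1/3
(1,4)X 1/2
(2,1)X 1/4
(2,2)O 3/6
(2,3)O 2/4
(3,1)X 2/5
(3,2)O 4/7
(4,1)X 1/4
(4,2)O 3/6
(4,3)O 3/5
(5,2)O 2/4
(5,3)X 1/4
(5,4)X 1/2
Sum over 14 agents: 1/2 + 1/3 + 1/2 + 1/4 + 3/6 + 2/4 + 2/5 + 4/7 + 1/4 + 3/6 + 3/5 + 2/4 + 1/4 + 1/2 = 517/84; mean = 517/84 ÷ 14 = 517/1176 = 0.439625… → 0.440.

0.440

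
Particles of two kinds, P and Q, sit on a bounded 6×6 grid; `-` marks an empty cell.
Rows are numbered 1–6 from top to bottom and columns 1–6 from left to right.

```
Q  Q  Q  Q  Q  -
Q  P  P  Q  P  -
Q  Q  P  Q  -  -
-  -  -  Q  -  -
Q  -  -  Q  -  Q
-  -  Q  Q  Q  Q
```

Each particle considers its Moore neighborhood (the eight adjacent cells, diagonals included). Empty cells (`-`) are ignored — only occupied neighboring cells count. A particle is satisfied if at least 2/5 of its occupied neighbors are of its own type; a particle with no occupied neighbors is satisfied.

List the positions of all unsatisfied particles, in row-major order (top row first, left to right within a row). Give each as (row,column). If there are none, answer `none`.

Row 1: (1,1)Q 2/3 ✓ · (1,2)Q 3/5 ✓ · (1,3)Q 3/5 ✓ · (1,4)Q 3/5 ✓ · (1,5)Q 2/3 ✓
Row 2: (2,1)Q 4/5 ✓ · (2,2)P 2/8 ✗ · (2,3)P 2/8 ✗ · (2,4)Q 4/7 ✓ · (2,5)P 0/4 ✗
Row 3: (3,1)Q 2/3 ✓ · (3,2)Q 2/5 ✓ · (3,3)P 2/6 ✗ · (3,4)Q 2/5 ✓
Row 4: (4,4)Q 2/3 ✓
Row 5: (5,1)Q 0/0 ✓ · (5,4)Q 4/4 ✓ · (5,6)Q 2/2 ✓
Row 6: (6,3)Q 2/2 ✓ · (6,4)Q 3/3 ✓ · (6,5)Q 4/4 ✓ · (6,6)Q 2/2 ✓

(2,2), (2,3), (2,5), (3,3)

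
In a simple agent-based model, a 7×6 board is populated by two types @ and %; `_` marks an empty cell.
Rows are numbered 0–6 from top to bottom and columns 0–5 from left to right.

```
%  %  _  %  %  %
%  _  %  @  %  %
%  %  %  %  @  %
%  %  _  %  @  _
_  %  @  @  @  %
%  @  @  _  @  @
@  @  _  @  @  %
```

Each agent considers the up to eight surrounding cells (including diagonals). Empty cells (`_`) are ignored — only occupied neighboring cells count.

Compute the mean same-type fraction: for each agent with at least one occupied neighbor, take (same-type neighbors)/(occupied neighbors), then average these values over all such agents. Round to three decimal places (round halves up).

Row 0: (0,0)% 2/2 · (0,1)% 3/3 · (0,3)% 3/4 · (0,4)% 4/5 · (0,5)% 3/3
Row 1: (1,0)% 4/4 · (1,2)% 5/6 · (1,3)@ 1/7 · (1,4)% 6/8 · (1,5)% 4/5
Row 2: (2,0)% 4/4 · (2,1)% 6/6 · (2,2)% 5/6 · (2,3)% 4/7 · (2,4)@ 2/7 · (2,5)% 2/4
Row 3: (3,0)% 4/4 · (3,1)% 5/6 · (3,3)% 2/7 · (3,4)@ 3/7
Row 4: (4,1)% 3/6 · (4,2)@ 3/6 · (4,3)@ 5/6 · (4,4)@ 4/6 · (4,5)% 0/4
Row 5: (5,0)% 1/4 · (5,1)@ 4/6 · (5,2)@ 5/6 · (5,4)@ 5/7 · (5,5)@ 3/5
Row 6: (6,0)@ 2/3 · (6,1)@ 3/4 · (6,3)@ 3/3 · (6,4)@ 3/4 · (6,5)% 0/3
Sum over 35 agents: 2/2 + 3/3 + 3/4 + 4/5 + 3/3 + 4/4 + 5/6 + 1/7 + 6/8 + 4/5 + 4/4 + 6/6 + 5/6 + 4/7 + 2/7 + 2/4 + 4/4 + 5/6 + 2/7 + 3/7 + 3/6 + 3/6 + 5/6 + 4/6 + 0/4 + 1/4 + 4/6 + 5/6 + 5/7 + 3/5 + 2/3 + 3/4 + 3/3 + 3/4 + 0/3 = 9889/420; mean = 9889/420 ÷ 35 = 9889/14700 = 0.672721… → 0.673.

0.673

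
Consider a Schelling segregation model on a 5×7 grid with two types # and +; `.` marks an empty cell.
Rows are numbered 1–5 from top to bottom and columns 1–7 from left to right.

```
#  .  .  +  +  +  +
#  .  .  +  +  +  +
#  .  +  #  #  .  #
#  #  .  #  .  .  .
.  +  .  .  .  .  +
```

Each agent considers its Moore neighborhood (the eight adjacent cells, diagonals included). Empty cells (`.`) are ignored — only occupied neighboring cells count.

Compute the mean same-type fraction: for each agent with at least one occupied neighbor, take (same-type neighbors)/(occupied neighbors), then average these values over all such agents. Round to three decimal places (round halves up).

(1,1)# 1/1
(1,4)+ 3/3
(1,5)+ 5/5
(1,6)+ 5/5
(1,7)+ 3/3
(2,1)# 2/2
(2,4)+ 4/6
(2,5)+ 5/7
(2,6)+ 5/7
(2,7)+ 3/4
(3,1)# 3/3
(3,3)+ 1/4
(3,4)# 2/5
(3,5)# 2/5
(3,7)# 0/2
(4,1)# 2/3
(4,2)# 2/4
(4,4)# 2/3
(5,2)+ 0/2
(5,7)+ — no occupied neighbors
Sum over 19 agents: 1/1 + 3/3 + 5/5 + 5/5 + 3/3 + 2/2 + 4/6 + 5/7 + 5/7 + 3/4 + 3/3 + 1/4 + 2/5 + 2/5 + 0/2 + 2/3 + 2/4 + 2/3 + 0/2 = 891/70; mean = 891/70 ÷ 19 = 891/1330 = 0.669924… → 0.670.

0.670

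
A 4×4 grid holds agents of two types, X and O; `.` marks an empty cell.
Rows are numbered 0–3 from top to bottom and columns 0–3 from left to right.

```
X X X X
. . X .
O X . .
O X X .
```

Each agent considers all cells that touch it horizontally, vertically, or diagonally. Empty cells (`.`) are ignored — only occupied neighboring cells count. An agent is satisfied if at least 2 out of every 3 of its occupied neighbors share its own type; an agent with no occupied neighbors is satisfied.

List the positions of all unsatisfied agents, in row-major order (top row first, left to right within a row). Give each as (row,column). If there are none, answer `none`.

(0,0)X 1/1 ✓
(0,1)X 3/3 ✓
(0,2)X 3/3 ✓
(0,3)X 2/2 ✓
(1,2)X 4/4 ✓
(2,0)O 1/3 ✗
(2,1)X 3/5 ✗
(3,0)O 1/3 ✗
(3,1)X 2/4 ✗
(3,2)X 2/2 ✓

(2,0), (2,1), (3,0), (3,1)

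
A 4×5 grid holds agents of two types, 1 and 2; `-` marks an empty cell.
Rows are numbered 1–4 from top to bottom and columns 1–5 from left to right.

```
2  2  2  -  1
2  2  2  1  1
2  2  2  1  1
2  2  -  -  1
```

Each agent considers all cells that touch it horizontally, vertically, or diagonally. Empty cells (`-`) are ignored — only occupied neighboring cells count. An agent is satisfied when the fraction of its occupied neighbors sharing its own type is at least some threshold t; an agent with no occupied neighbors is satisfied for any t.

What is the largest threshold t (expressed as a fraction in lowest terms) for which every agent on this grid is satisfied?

Row 1: (1,1)2 3/3 · (1,2)2 5/5 · (1,3)2 3/4 · (1,5)1 2/2
Row 2: (2,1)2 5/5 · (2,2)2 8/8 · (2,3)2 5/7 · (2,4)1 4/7 · (2,5)1 4/4
Row 3: (3,1)2 5/5 · (3,2)2 7/7 · (3,3)2 4/6 · (3,4)1 4/6 · (3,5)1 4/4
Row 4: (4,1)2 3/3 · (4,2)2 4/4 · (4,5)1 2/2
The smallest same-type fraction is 4/7 at (2,4), which reduces to 4/7. Any threshold above that leaves this agent unsatisfied.

4/7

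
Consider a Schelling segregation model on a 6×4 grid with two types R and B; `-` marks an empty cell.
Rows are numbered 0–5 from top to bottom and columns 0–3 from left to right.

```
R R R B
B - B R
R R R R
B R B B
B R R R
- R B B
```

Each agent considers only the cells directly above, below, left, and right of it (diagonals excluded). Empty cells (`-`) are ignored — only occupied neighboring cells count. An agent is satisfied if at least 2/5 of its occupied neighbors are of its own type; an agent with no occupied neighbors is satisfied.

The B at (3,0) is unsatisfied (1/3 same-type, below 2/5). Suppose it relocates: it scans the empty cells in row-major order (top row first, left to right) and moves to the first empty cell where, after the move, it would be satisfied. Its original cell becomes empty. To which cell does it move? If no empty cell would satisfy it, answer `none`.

(1,1)

Vacating (3,0). Empty cells in order:
  (1,1): 2/4 same-type → satisfied — stop here.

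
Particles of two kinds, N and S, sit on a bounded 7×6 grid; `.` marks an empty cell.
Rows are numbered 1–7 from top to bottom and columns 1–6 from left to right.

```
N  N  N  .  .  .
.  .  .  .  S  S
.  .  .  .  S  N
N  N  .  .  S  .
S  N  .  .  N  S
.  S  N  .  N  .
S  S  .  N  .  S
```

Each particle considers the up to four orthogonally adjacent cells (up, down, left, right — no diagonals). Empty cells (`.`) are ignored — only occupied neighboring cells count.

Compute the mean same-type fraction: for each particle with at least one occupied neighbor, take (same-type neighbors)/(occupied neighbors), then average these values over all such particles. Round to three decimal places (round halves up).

0.588

(1,1)N 1/1
(1,2)N 2/2
(1,3)N 1/1
(2,5)S 2/2
(2,6)S 1/2
(3,5)S 2/3
(3,6)N 0/2
(4,1)N 1/2
(4,2)N 2/2
(4,5)S 1/2
(5,1)S 0/2
(5,2)N 1/3
(5,5)N 1/3
(5,6)S 0/1
(6,2)S 1/3
(6,3)N 0/1
(6,5)N 1/1
(7,1)S 1/1
(7,2)S 2/2
(7,4)N — no occupied neighbors
(7,6)S — no occupied neighbors
Sum over 19 particles: 1/1 + 2/2 + 1/1 + 2/2 + 1/2 + 2/3 + 0/2 + 1/2 + 2/2 + 1/2 + 0/2 + 1/3 + 1/3 + 0/1 + 1/3 + 0/1 + 1/1 + 1/1 + 2/2 = 67/6; mean = 67/6 ÷ 19 = 67/114 = 0.587719… → 0.588.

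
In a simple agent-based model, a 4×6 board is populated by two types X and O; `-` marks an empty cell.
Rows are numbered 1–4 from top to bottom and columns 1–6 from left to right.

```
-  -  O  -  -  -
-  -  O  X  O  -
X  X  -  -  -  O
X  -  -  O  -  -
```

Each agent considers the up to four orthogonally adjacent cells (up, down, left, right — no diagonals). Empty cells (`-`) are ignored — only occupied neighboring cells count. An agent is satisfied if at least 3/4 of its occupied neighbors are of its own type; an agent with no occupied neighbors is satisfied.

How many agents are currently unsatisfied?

3

(1,3)O 1/1 ok
(2,3)O 1/2 unhappy
(2,4)X 0/2 unhappy
(2,5)O 0/1 unhappy
(3,1)X 2/2 ok
(3,2)X 1/1 ok
(3,6)O 0/0 ok
(4,1)X 1/1 ok
(4,4)O 0/0 ok
Unsatisfied: (2,3), (2,4), (2,5) — 3 in total.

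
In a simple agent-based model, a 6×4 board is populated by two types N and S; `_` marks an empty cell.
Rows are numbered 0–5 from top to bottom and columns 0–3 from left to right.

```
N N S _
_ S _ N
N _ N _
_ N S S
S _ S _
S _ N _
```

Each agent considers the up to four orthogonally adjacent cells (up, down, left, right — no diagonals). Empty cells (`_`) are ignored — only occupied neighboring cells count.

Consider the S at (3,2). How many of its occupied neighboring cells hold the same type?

Occupied neighbors of (3,2): (2,2)=N, (4,2)=S, (3,1)=N, (3,3)=S.
Same type (S): 2 of 4.

2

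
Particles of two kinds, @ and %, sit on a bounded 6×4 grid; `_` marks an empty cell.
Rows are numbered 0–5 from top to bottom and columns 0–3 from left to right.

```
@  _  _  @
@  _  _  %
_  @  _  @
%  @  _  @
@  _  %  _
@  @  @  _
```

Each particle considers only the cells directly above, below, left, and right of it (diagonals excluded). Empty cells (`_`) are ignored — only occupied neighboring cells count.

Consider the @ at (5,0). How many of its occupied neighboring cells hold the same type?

2

Occupied neighbors of (5,0): (4,0)=@, (5,1)=@.
Same type (@): 2 of 2.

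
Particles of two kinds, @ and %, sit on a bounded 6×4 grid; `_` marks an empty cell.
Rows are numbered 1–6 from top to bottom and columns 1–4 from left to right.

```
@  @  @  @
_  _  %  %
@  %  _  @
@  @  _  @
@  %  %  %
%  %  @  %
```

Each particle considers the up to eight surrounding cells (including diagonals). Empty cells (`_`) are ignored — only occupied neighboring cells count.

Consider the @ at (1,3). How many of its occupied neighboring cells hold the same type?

Occupied neighbors of (1,3): (1,2)=@, (1,4)=@, (2,3)=%, (2,4)=%.
Same type (@): 2 of 4.

2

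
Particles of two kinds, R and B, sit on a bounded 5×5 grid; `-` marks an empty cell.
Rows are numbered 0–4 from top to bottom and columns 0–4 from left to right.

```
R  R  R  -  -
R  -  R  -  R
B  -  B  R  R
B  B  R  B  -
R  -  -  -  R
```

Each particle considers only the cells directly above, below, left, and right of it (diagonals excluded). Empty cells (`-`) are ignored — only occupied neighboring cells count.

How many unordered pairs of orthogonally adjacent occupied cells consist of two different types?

8

Scan each occupied cell's neighbors to the right and below so each pair is counted once.
From row 0: 0 unlike of 4 pairs (running 0/4).
From row 1: 2 unlike of 3 pairs (running 2/7).
From row 2: 3 unlike of 5 pairs (running 5/12).
From row 3: 3 unlike of 4 pairs (running 8/16).
Total adjacent occupied pairs: 16; unlike-type pairs: 8.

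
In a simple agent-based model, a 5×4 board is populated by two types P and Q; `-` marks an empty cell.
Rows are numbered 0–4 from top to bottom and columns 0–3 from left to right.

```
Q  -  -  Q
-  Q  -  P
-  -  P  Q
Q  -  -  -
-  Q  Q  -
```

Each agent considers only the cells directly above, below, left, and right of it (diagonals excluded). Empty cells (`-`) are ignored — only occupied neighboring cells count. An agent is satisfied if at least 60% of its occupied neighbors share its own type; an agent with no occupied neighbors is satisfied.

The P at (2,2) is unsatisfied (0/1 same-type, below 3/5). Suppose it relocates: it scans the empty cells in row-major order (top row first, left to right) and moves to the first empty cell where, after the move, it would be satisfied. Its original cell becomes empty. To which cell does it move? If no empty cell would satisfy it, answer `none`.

none

Vacating (2,2). Empty cells in order:
  (0,1): 0/2 same-type → still unsatisfied.
  (0,2): 0/1 same-type → still unsatisfied.
  (1,0): 0/2 same-type → still unsatisfied.
  (1,2): 1/2 same-type → still unsatisfied.
  (2,0): 0/1 same-type → still unsatisfied.
  (2,1): 0/1 same-type → still unsatisfied.
  (3,1): 0/2 same-type → still unsatisfied.
  (3,2): 0/1 same-type → still unsatisfied.
  (3,3): 0/1 same-type → still unsatisfied.
  (4,0): 0/2 same-type → still unsatisfied.
  (4,3): 0/1 same-type → still unsatisfied.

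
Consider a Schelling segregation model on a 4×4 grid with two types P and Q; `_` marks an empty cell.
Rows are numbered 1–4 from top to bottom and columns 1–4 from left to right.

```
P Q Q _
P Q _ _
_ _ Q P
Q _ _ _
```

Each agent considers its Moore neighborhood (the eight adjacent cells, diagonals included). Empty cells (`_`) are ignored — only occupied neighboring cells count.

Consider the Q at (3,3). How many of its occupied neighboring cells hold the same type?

1

Occupied neighbors of (3,3): (2,2)=Q, (3,4)=P.
Same type (Q): 1 of 2.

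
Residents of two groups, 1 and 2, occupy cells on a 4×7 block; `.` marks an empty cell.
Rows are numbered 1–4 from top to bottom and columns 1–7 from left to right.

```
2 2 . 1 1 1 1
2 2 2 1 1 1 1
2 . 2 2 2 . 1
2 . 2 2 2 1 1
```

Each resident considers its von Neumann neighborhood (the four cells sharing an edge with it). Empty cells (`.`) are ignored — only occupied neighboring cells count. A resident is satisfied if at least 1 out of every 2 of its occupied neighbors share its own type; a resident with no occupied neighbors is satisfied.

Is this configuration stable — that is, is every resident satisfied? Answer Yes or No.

Yes

Row 1: (1,1)2 2/2 ✓ · (1,2)2 2/2 ✓ · (1,4)1 2/2 ✓ · (1,5)1 3/3 ✓ · (1,6)1 3/3 ✓ · (1,7)1 2/2 ✓
Row 2: (2,1)2 3/3 ✓ · (2,2)2 3/3 ✓ · (2,3)2 2/3 ✓ · (2,4)1 2/4 ✓ · (2,5)1 3/4 ✓ · (2,6)1 3/3 ✓ · (2,7)1 3/3 ✓
Row 3: (3,1)2 2/2 ✓ · (3,3)2 3/3 ✓ · (3,4)2 3/4 ✓ · (3,5)2 2/3 ✓ · (3,7)1 2/2 ✓
Row 4: (4,1)2 1/1 ✓ · (4,3)2 2/2 ✓ · (4,4)2 3/3 ✓ · (4,5)2 2/3 ✓ · (4,6)1 1/2 ✓ · (4,7)1 2/2 ✓
All meet the threshold, so the configuration is stable.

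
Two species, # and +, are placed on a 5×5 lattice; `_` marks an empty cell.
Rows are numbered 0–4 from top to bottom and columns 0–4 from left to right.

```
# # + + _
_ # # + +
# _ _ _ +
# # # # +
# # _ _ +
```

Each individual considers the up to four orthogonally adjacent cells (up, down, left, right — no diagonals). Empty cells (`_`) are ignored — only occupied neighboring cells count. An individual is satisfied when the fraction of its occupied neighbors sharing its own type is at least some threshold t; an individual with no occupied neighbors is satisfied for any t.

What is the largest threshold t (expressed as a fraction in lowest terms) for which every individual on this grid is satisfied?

1/3

Row 0: (0,0)# 1/1 · (0,1)# 2/3 · (0,2)+ 1/3 · (0,3)+ 2/2
Row 1: (1,1)# 2/2 · (1,2)# 1/3 · (1,3)+ 2/3 · (1,4)+ 2/2
Row 2: (2,0)# 1/1 · (2,4)+ 2/2
Row 3: (3,0)# 3/3 · (3,1)# 3/3 · (3,2)# 2/2 · (3,3)# 1/2 · (3,4)+ 2/3
Row 4: (4,0)# 2/2 · (4,1)# 2/2 · (4,4)+ 1/1
The smallest same-type fraction is 1/3 at (0,2), which reduces to 1/3. Any threshold above that leaves this individual unsatisfied.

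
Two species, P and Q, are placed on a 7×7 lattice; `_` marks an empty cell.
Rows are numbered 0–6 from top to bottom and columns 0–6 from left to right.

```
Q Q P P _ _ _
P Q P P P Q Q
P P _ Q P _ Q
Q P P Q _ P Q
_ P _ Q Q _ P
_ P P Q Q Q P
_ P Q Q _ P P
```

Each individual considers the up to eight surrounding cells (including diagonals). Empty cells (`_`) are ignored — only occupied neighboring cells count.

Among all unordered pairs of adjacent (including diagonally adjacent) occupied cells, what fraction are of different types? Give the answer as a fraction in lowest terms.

Scan each occupied cell's neighbors to the right and below (and the two forward diagonals) so each pair is counted once.
From row 0: 5 unlike of 14 pairs (running 5/14).
From row 1: 9 unlike of 19 pairs (running 14/33).
From row 2: 6 unlike of 13 pairs (running 20/46).
From row 3: 7 unlike of 13 pairs (running 27/59).
From row 4: 2 unlike of 11 pairs (running 29/70).
From row 5: 8 unlike of 18 pairs (running 37/88).
From row 6: 1 unlike of 3 pairs (running 38/91).
Total adjacent occupied pairs: 91; unlike-type pairs: 38.
38/91 is already in lowest terms.

38/91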